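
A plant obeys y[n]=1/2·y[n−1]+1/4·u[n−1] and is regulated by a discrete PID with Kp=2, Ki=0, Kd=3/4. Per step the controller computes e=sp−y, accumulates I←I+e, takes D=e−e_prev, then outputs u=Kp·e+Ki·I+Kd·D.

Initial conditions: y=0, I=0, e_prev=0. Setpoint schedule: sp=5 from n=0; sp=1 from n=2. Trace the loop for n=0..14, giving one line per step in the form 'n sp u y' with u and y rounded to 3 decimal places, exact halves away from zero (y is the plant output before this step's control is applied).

(exact arithmetic carried between steps; '≈' marks a value shown rounded to 6 d.p. or computed from one; I and e_prev carry over from the previous line; the table rounds u and y to 3 d.p., halves away from zero)
n=0: y=0, sp=5, e=sp−y=5; I=5, D=e−e_prev=5; u=2·5+0·5+3/4·5=13.75; next y=1/2·0+1/4·13.75=3.4375
n=1: y=3.4375, sp=5, e=sp−y=1.5625; I=6.5625, D=e−e_prev=-3.4375; u=2·1.5625+0·6.5625+3/4·(-3.4375)=0.546875; next y=1/2·3.4375+1/4·0.546875≈1.855469
n=2: y≈1.855469, sp=1, e=sp−y≈-0.855469; I≈5.707031, D=e−e_prev≈-2.417969; u=2·(-0.855469)+0·5.707031+3/4·(-2.417969)≈-3.524414; next y=1/2·1.855469+1/4·(-3.524414)≈0.046631
n=3: y≈0.046631, sp=1, e=sp−y≈0.953369; I≈6.660400, D=e−e_prev≈1.808838; u=2·0.953369+0·6.660400+3/4·1.808838≈3.263367; next y=1/2·0.046631+1/4·3.263367≈0.839157
n=4: y≈0.839157, sp=1, e=sp−y≈0.160843; I≈6.821243, D=e−e_prev≈-0.792526; u=2·0.160843+0·6.821243+3/4·(-0.792526)≈-0.272709; next y=1/2·0.839157+1/4·(-0.272709)≈0.351401
n=5: y≈0.351401, sp=1, e=sp−y≈0.648599; I≈7.469842, D=e−e_prev≈0.487756; u=2·0.648599+0·7.469842+3/4·0.487756≈1.663014; next y=1/2·0.351401+1/4·1.663014≈0.591454
n=6: y≈0.591454, sp=1, e=sp−y≈0.408546; I≈7.878388, D=e−e_prev≈-0.240053; u=2·0.408546+0·7.878388+3/4·(-0.240053)≈0.637052; next y=1/2·0.591454+1/4·0.637052≈0.454990
n=7: y≈0.454990, sp=1, e=sp−y≈0.545010; I≈8.423398, D=e−e_prev≈0.136464; u=2·0.545010+0·8.423398+3/4·0.136464≈1.192368; next y=1/2·0.454990+1/4·1.192368≈0.525587
n=8: y≈0.525587, sp=1, e=sp−y≈0.474413; I≈8.897811, D=e−e_prev≈-0.070597; u=2·0.474413+0·8.897811+3/4·(-0.070597)≈0.895878; next y=1/2·0.525587+1/4·0.895878≈0.486763
n=9: y≈0.486763, sp=1, e=sp−y≈0.513237; I≈9.411048, D=e−e_prev≈0.038824; u=2·0.513237+0·9.411048+3/4·0.038824≈1.055592; next y=1/2·0.486763+1/4·1.055592≈0.507279
n=10: y≈0.507279, sp=1, e=sp−y≈0.492721; I≈9.903768, D=e−e_prev≈-0.020516; u=2·0.492721+0·9.903768+3/4·(-0.020516)≈0.970054; next y=1/2·0.507279+1/4·0.970054≈0.496153
n=11: y≈0.496153, sp=1, e=sp−y≈0.503847; I≈10.407615, D=e−e_prev≈0.011126; u=2·0.503847+0·10.407615+3/4·0.011126≈1.016038; next y=1/2·0.496153+1/4·1.016038≈0.502086
n=12: y≈0.502086, sp=1, e=sp−y≈0.497914; I≈10.905529, D=e−e_prev≈-0.005933; u=2·0.497914+0·10.905529+3/4·(-0.005933)≈0.991378; next y=1/2·0.502086+1/4·0.991378≈0.498888
n=13: y≈0.498888, sp=1, e=sp−y≈0.501112; I≈11.406641, D=e−e_prev≈0.003199; u=2·0.501112+0·11.406641+3/4·0.003199≈1.004624; next y=1/2·0.498888+1/4·1.004624≈0.500600
n=14: y≈0.500600, sp=1, e=sp−y≈0.499400; I≈11.906041, D=e−e_prev≈-0.001712; u=2·0.499400+0·11.906041+3/4·(-0.001712)≈0.997516; next y=1/2·0.500600+1/4·0.997516≈0.499679

0 5 13.750 0.000
1 5 0.547 3.438
2 1 -3.524 1.855
3 1 3.263 0.047
4 1 -0.273 0.839
5 1 1.663 0.351
6 1 0.637 0.591
7 1 1.192 0.455
8 1 0.896 0.526
9 1 1.056 0.487
10 1 0.970 0.507
11 1 1.016 0.496
12 1 0.991 0.502
13 1 1.005 0.499
14 1 0.998 0.501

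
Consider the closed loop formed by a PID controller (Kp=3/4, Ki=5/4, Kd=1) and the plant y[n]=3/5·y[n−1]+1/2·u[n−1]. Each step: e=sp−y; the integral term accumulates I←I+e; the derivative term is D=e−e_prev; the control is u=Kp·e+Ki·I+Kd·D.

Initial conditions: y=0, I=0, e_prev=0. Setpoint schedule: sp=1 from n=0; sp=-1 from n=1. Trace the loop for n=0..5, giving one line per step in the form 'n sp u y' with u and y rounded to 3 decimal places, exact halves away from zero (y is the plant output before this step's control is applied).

0 1 3.000 0.000
1 -1 -7.250 1.500
2 -1 5.800 -2.725
3 -1 -8.239 1.265
4 -1 6.796 -3.360
5 -1 -9.105 1.382

(exact arithmetic carried between steps; '≈' marks a value shown rounded to 6 d.p. or computed from one; I and e_prev carry over from the previous line; the table rounds u and y to 3 d.p., halves away from zero)
n=0: y=0, sp=1, e=sp−y=1; I=1, D=e−e_prev=1; u=3/4·1+5/4·1+1·1=3; next y=3/5·0+1/2·3=1.5
n=1: y=1.5, sp=-1, e=sp−y=-2.5; I=-1.5, D=e−e_prev=-3.5; u=3/4·(-2.5)+5/4·(-1.5)+1·(-3.5)=-7.25; next y=3/5·1.5+1/2·(-7.25)=-2.725
n=2: y=-2.725, sp=-1, e=sp−y=1.725; I=0.225, D=e−e_prev=4.225; u=3/4·1.725+5/4·0.225+1·4.225=5.8; next y=3/5·(-2.725)+1/2·5.8=1.265
n=3: y=1.265, sp=-1, e=sp−y=-2.265; I=-2.04, D=e−e_prev=-3.99; u=3/4·(-2.265)+5/4·(-2.04)+1·(-3.99)=-8.23875; next y=3/5·1.265+1/2·(-8.23875)=-3.360375
n=4: y=-3.360375, sp=-1, e=sp−y=2.360375; I=0.320375, D=e−e_prev=4.625375; u=3/4·2.360375+5/4·0.320375+1·4.625375=6.796125; next y=3/5·(-3.360375)+1/2·6.796125≈1.381838
n=5: y≈1.381838, sp=-1, e=sp−y≈-2.381838; I≈-2.061463, D=e−e_prev≈-4.742213; u=3/4·(-2.381838)+5/4·(-2.061463)+1·(-4.742213)≈-9.105419; next y=3/5·1.381838+1/2·(-9.105419)≈-3.723607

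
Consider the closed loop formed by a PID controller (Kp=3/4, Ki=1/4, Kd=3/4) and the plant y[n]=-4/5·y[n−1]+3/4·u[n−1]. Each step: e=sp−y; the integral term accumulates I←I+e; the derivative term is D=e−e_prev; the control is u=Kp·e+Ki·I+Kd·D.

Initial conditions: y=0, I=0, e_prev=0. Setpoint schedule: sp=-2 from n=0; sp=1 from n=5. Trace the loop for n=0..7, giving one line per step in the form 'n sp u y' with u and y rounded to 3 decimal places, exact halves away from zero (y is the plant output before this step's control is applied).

(exact arithmetic carried between steps; '≈' marks a value shown rounded to 6 d.p. or computed from one; I and e_prev carry over from the previous line; the table rounds u and y to 3 d.p., halves away from zero)
n=0: y=0, sp=-2, e=sp−y=-2; I=-2, D=e−e_prev=-2; u=3/4·(-2)+1/4·(-2)+3/4·(-2)=-3.5; next y=-4/5·0+3/4·(-3.5)=-2.625
n=1: y=-2.625, sp=-2, e=sp−y=0.625; I=-1.375, D=e−e_prev=2.625; u=3/4·0.625+1/4·(-1.375)+3/4·2.625=2.09375; next y=-4/5·(-2.625)+3/4·2.09375≈3.670313
n=2: y≈3.670313, sp=-2, e=sp−y≈-5.670313; I≈-7.045313, D=e−e_prev≈-6.295313; u=3/4·(-5.670313)+1/4·(-7.045313)+3/4·(-6.295313)≈-10.735547; next y=-4/5·3.670313+3/4·(-10.735547)≈-10.987910
n=3: y≈-10.987910, sp=-2, e=sp−y≈8.987910; I≈1.942598, D=e−e_prev≈14.658223; u=3/4·8.987910+1/4·1.942598+3/4·14.658223≈18.220249; next y=-4/5·(-10.987910)+3/4·18.220249≈22.455515
n=4: y≈22.455515, sp=-2, e=sp−y≈-24.455515; I≈-22.512917, D=e−e_prev≈-33.443425; u=3/4·(-24.455515)+1/4·(-22.512917)+3/4·(-33.443425)≈-49.052434; next y=-4/5·22.455515+3/4·(-49.052434)≈-54.753738
n=5: y≈-54.753738, sp=1, e=sp−y≈55.753738; I≈33.240820, D=e−e_prev≈80.209253; u=3/4·55.753738+1/4·33.240820+3/4·80.209253≈110.282448; next y=-4/5·(-54.753738)+3/4·110.282448≈126.514826
n=6: y≈126.514826, sp=1, e=sp−y≈-125.514826; I≈-92.274005, D=e−e_prev≈-181.268563; u=3/4·(-125.514826)+1/4·(-92.274005)+3/4·(-181.268563)≈-253.156043; next y=-4/5·126.514826+3/4·(-253.156043)≈-291.078893
n=7: y≈-291.078893, sp=1, e=sp−y≈292.078893; I≈199.804888, D=e−e_prev≈417.593719; u=3/4·292.078893+1/4·199.804888+3/4·417.593719≈582.205681; next y=-4/5·(-291.078893)+3/4·582.205681≈669.517375

0 -2 -3.500 0.000
1 -2 2.094 -2.625
2 -2 -10.736 3.670
3 -2 18.220 -10.988
4 -2 -49.052 22.456
5 1 110.282 -54.754
6 1 -253.156 126.515
7 1 582.206 -291.079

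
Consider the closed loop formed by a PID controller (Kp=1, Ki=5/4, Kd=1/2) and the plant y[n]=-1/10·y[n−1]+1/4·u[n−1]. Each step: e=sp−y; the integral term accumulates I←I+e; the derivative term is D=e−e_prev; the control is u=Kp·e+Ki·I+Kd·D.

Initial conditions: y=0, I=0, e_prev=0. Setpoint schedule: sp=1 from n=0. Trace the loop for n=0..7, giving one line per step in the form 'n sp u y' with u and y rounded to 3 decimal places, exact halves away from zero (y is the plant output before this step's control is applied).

(exact arithmetic carried between steps; '≈' marks a value shown rounded to 6 d.p. or computed from one; I and e_prev carry over from the previous line; the table rounds u and y to 3 d.p., halves away from zero)
n=0: y=0, sp=1, e=sp−y=1; I=1, D=e−e_prev=1; u=1·1+5/4·1+1/2·1=2.75; next y=-1/10·0+1/4·2.75=0.6875
n=1: y=0.6875, sp=1, e=sp−y=0.3125; I=1.3125, D=e−e_prev=-0.6875; u=1·0.3125+5/4·1.3125+1/2·(-0.6875)=1.609375; next y=-1/10·0.6875+1/4·1.609375≈0.333594
n=2: y≈0.333594, sp=1, e=sp−y≈0.666406; I≈1.978906, D=e−e_prev≈0.353906; u=1·0.666406+5/4·1.978906+1/2·0.353906≈3.316992; next y=-1/10·0.333594+1/4·3.316992≈0.795889
n=3: y≈0.795889, sp=1, e=sp−y≈0.204111; I≈2.183018, D=e−e_prev≈-0.462295; u=1·0.204111+5/4·2.183018+1/2·(-0.462295)≈2.701736; next y=-1/10·0.795889+1/4·2.701736≈0.595845
n=4: y≈0.595845, sp=1, e=sp−y≈0.404155; I≈2.587172, D=e−e_prev≈0.200044; u=1·0.404155+5/4·2.587172+1/2·0.200044≈3.738142; next y=-1/10·0.595845+1/4·3.738142≈0.874951
n=5: y≈0.874951, sp=1, e=sp−y≈0.125049; I≈2.712221, D=e−e_prev≈-0.279106; u=1·0.125049+5/4·2.712221+1/2·(-0.279106)≈3.375773; next y=-1/10·0.874951+1/4·3.375773≈0.756448
n=6: y≈0.756448, sp=1, e=sp−y≈0.243552; I≈2.955773, D=e−e_prev≈0.118503; u=1·0.243552+5/4·2.955773+1/2·0.118503≈3.997520; next y=-1/10·0.756448+1/4·3.997520≈0.923735
n=7: y≈0.923735, sp=1, e=sp−y≈0.076265; I≈3.032038, D=e−e_prev≈-0.167287; u=1·0.076265+5/4·3.032038+1/2·(-0.167287)≈3.782669; next y=-1/10·0.923735+1/4·3.782669≈0.853294

0 1 2.750 0.000
1 1 1.609 0.688
2 1 3.317 0.334
3 1 2.702 0.796
4 1 3.738 0.596
5 1 3.376 0.875
6 1 3.998 0.756
7 1 3.783 0.924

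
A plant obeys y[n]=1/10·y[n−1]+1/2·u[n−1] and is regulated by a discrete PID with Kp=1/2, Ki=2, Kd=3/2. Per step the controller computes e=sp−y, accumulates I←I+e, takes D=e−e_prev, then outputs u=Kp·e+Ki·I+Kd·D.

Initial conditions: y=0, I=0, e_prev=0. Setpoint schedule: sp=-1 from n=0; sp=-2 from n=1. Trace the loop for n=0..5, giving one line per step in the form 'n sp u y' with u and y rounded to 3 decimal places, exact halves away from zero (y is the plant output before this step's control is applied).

(exact arithmetic carried between steps; '≈' marks a value shown rounded to 6 d.p. or computed from one; I and e_prev carry over from the previous line; the table rounds u and y to 3 d.p., halves away from zero)
n=0: y=0, sp=-1, e=sp−y=-1; I=-1, D=e−e_prev=-1; u=1/2·(-1)+2·(-1)+3/2·(-1)=-4; next y=1/10·0+1/2·(-4)=-2
n=1: y=-2, sp=-2, e=sp−y=0; I=-1, D=e−e_prev=1; u=1/2·0+2·(-1)+3/2·1=-0.5; next y=1/10·(-2)+1/2·(-0.5)=-0.45
n=2: y=-0.45, sp=-2, e=sp−y=-1.55; I=-2.55, D=e−e_prev=-1.55; u=1/2·(-1.55)+2·(-2.55)+3/2·(-1.55)=-8.2; next y=1/10·(-0.45)+1/2·(-8.2)=-4.145
n=3: y=-4.145, sp=-2, e=sp−y=2.145; I=-0.405, D=e−e_prev=3.695; u=1/2·2.145+2·(-0.405)+3/2·3.695=5.805; next y=1/10·(-4.145)+1/2·5.805=2.488
n=4: y=2.488, sp=-2, e=sp−y=-4.488; I=-4.893, D=e−e_prev=-6.633; u=1/2·(-4.488)+2·(-4.893)+3/2·(-6.633)=-21.9795; next y=1/10·2.488+1/2·(-21.9795)=-10.74095
n=5: y=-10.74095, sp=-2, e=sp−y=8.74095; I=3.84795, D=e−e_prev=13.22895; u=1/2·8.74095+2·3.84795+3/2·13.22895=31.9098; next y=1/10·(-10.74095)+1/2·31.9098=14.880805

0 -1 -4.000 0.000
1 -2 -0.500 -2.000
2 -2 -8.200 -0.450
3 -2 5.805 -4.145
4 -2 -21.980 2.488
5 -2 31.910 -10.741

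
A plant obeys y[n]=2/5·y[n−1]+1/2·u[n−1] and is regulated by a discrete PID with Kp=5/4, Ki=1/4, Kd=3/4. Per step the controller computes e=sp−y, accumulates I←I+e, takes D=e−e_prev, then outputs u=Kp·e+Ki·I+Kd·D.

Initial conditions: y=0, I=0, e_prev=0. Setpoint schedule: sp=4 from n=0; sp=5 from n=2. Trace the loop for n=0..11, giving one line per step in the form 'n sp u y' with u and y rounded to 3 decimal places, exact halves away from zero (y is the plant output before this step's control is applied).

0 4 9.000 0.000
1 4 -3.125 4.500
2 5 11.966 0.238
3 5 -3.931 6.078
4 5 12.807 0.465
5 5 -4.048 6.590
6 5 13.598 0.612
7 5 -4.260 7.044
8 5 14.355 0.687
9 5 -4.555 7.452
10 5 15.091 0.703
11 5 -4.925 7.827

(exact arithmetic carried between steps; '≈' marks a value shown rounded to 6 d.p. or computed from one; I and e_prev carry over from the previous line; the table rounds u and y to 3 d.p., halves away from zero)
n=0: y=0, sp=4, e=sp−y=4; I=4, D=e−e_prev=4; u=5/4·4+1/4·4+3/4·4=9; next y=2/5·0+1/2·9=4.5
n=1: y=4.5, sp=4, e=sp−y=-0.5; I=3.5, D=e−e_prev=-4.5; u=5/4·(-0.5)+1/4·3.5+3/4·(-4.5)=-3.125; next y=2/5·4.5+1/2·(-3.125)=0.2375
n=2: y=0.2375, sp=5, e=sp−y=4.7625; I=8.2625, D=e−e_prev=5.2625; u=5/4·4.7625+1/4·8.2625+3/4·5.2625=11.965625; next y=2/5·0.2375+1/2·11.965625≈6.077813
n=3: y≈6.077813, sp=5, e=sp−y≈-1.077813; I≈7.184688, D=e−e_prev≈-5.840313; u=5/4·(-1.077813)+1/4·7.184688+3/4·(-5.840313)≈-3.931328; next y=2/5·6.077813+1/2·(-3.931328)≈0.465461
n=4: y≈0.465461, sp=5, e=sp−y≈4.534539; I≈11.719227, D=e−e_prev≈5.612352; u=5/4·4.534539+1/4·11.719227+3/4·5.612352≈12.807244; next y=2/5·0.465461+1/2·12.807244≈6.589806
n=5: y≈6.589806, sp=5, e=sp−y≈-1.589806; I≈10.129420, D=e−e_prev≈-6.124346; u=5/4·(-1.589806)+1/4·10.129420+3/4·(-6.124346)≈-4.048162; next y=2/5·6.589806+1/2·(-4.048162)≈0.611841
n=6: y≈0.611841, sp=5, e=sp−y≈4.388159; I≈14.517579, D=e−e_prev≈5.977965; u=5/4·4.388159+1/4·14.517579+3/4·5.977965≈13.598066; next y=2/5·0.611841+1/2·13.598066≈7.043770
n=7: y≈7.043770, sp=5, e=sp−y≈-2.043770; I≈12.473809, D=e−e_prev≈-6.431928; u=5/4·(-2.043770)+1/4·12.473809+3/4·(-6.431928)≈-4.260206; next y=2/5·7.043770+1/2·(-4.260206)≈0.687405
n=8: y≈0.687405, sp=5, e=sp−y≈4.312595; I≈16.786404, D=e−e_prev≈6.356365; u=5/4·4.312595+1/4·16.786404+3/4·6.356365≈14.354619; next y=2/5·0.687405+1/2·14.354619≈7.452271
n=9: y≈7.452271, sp=5, e=sp−y≈-2.452271; I≈14.334133, D=e−e_prev≈-6.764867; u=5/4·(-2.452271)+1/4·14.334133+3/4·(-6.764867)≈-4.555456; next y=2/5·7.452271+1/2·(-4.555456)≈0.703181
n=10: y≈0.703181, sp=5, e=sp−y≈4.296819; I≈18.630952, D=e−e_prev≈6.749091; u=5/4·4.296819+1/4·18.630952+3/4·6.749091≈15.090580; next y=2/5·0.703181+1/2·15.090580≈7.826562
n=11: y≈7.826562, sp=5, e=sp−y≈-2.826562; I≈15.804390, D=e−e_prev≈-7.123382; u=5/4·(-2.826562)+1/4·15.804390+3/4·(-7.123382)≈-4.924642; next y=2/5·7.826562+1/2·(-4.924642)≈0.668304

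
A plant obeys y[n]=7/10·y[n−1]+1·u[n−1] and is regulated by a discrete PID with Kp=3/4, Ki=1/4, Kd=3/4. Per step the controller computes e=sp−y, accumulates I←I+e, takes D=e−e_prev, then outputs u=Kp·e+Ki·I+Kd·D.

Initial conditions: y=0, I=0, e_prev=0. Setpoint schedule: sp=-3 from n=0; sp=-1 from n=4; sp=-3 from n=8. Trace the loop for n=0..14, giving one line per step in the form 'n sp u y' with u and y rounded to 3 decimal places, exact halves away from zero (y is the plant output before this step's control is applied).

(exact arithmetic carried between steps; '≈' marks a value shown rounded to 6 d.p. or computed from one; I and e_prev carry over from the previous line; the table rounds u and y to 3 d.p., halves away from zero)
n=0: y=0, sp=-3, e=sp−y=-3; I=-3, D=e−e_prev=-3; u=3/4·(-3)+1/4·(-3)+3/4·(-3)=-5.25; next y=7/10·0+1·(-5.25)=-5.25
n=1: y=-5.25, sp=-3, e=sp−y=2.25; I=-0.75, D=e−e_prev=5.25; u=3/4·2.25+1/4·(-0.75)+3/4·5.25=5.4375; next y=7/10·(-5.25)+1·5.4375=1.7625
n=2: y=1.7625, sp=-3, e=sp−y=-4.7625; I=-5.5125, D=e−e_prev=-7.0125; u=3/4·(-4.7625)+1/4·(-5.5125)+3/4·(-7.0125)=-10.209375; next y=7/10·1.7625+1·(-10.209375)=-8.975625
n=3: y=-8.975625, sp=-3, e=sp−y=5.975625; I=0.463125, D=e−e_prev=10.738125; u=3/4·5.975625+1/4·0.463125+3/4·10.738125≈12.651094; next y=7/10·(-8.975625)+1·12.651094≈6.368156
n=4: y≈6.368156, sp=-1, e=sp−y≈-7.368156; I≈-6.905031, D=e−e_prev≈-13.343781; u=3/4·(-7.368156)+1/4·(-6.905031)+3/4·(-13.343781)≈-17.260211; next y=7/10·6.368156+1·(-17.260211)≈-12.802502
n=5: y≈-12.802502, sp=-1, e=sp−y≈11.802502; I≈4.897470, D=e−e_prev≈19.170658; u=3/4·11.802502+1/4·4.897470+3/4·19.170658≈24.454237; next y=7/10·(-12.802502)+1·24.454237≈15.492486
n=6: y≈15.492486, sp=-1, e=sp−y≈-16.492486; I≈-11.595016, D=e−e_prev≈-28.294988; u=3/4·(-16.492486)+1/4·(-11.595016)+3/4·(-28.294988)≈-36.489359; next y=7/10·15.492486+1·(-36.489359)≈-25.644619
n=7: y≈-25.644619, sp=-1, e=sp−y≈24.644619; I≈13.049603, D=e−e_prev≈41.137105; u=3/4·24.644619+1/4·13.049603+3/4·41.137105≈52.598694; next y=7/10·(-25.644619)+1·52.598694≈34.647460
n=8: y≈34.647460, sp=-3, e=sp−y≈-37.647460; I≈-24.597857, D=e−e_prev≈-62.292079; u=3/4·(-37.647460)+1/4·(-24.597857)+3/4·(-62.292079)≈-81.104119; next y=7/10·34.647460+1·(-81.104119)≈-56.850897
n=9: y≈-56.850897, sp=-3, e=sp−y≈53.850897; I≈29.253040, D=e−e_prev≈91.498357; u=3/4·53.850897+1/4·29.253040+3/4·91.498357≈116.325201; next y=7/10·(-56.850897)+1·116.325201≈76.529573
n=10: y≈76.529573, sp=-3, e=sp−y≈-79.529573; I≈-50.276533, D=e−e_prev≈-133.380470; u=3/4·(-79.529573)+1/4·(-50.276533)+3/4·(-133.380470)≈-172.251665; next y=7/10·76.529573+1·(-172.251665)≈-118.680964
n=11: y≈-118.680964, sp=-3, e=sp−y≈115.680964; I≈65.404431, D=e−e_prev≈195.210537; u=3/4·115.680964+1/4·65.404431+3/4·195.210537≈249.519733; next y=7/10·(-118.680964)+1·249.519733≈166.443059
n=12: y≈166.443059, sp=-3, e=sp−y≈-169.443059; I≈-104.038628, D=e−e_prev≈-285.124023; u=3/4·(-169.443059)+1/4·(-104.038628)+3/4·(-285.124023)≈-366.934968; next y=7/10·166.443059+1·(-366.934968)≈-250.424827
n=13: y≈-250.424827, sp=-3, e=sp−y≈247.424827; I≈143.386199, D=e−e_prev≈416.867885; u=3/4·247.424827+1/4·143.386199+3/4·416.867885≈534.066084; next y=7/10·(-250.424827)+1·534.066084≈358.768705
n=14: y≈358.768705, sp=-3, e=sp−y≈-361.768705; I≈-218.382506, D=e−e_prev≈-609.193532; u=3/4·(-361.768705)+1/4·(-218.382506)+3/4·(-609.193532)≈-782.817304; next y=7/10·358.768705+1·(-782.817304)≈-531.679211

0 -3 -5.250 0.000
1 -3 5.438 -5.250
2 -3 -10.209 1.763
3 -3 12.651 -8.976
4 -1 -17.260 6.368
5 -1 24.454 -12.803
6 -1 -36.489 15.492
7 -1 52.599 -25.645
8 -3 -81.104 34.647
9 -3 116.325 -56.851
10 -3 -172.252 76.530
11 -3 249.520 -118.681
12 -3 -366.935 166.443
13 -3 534.066 -250.425
14 -3 -782.817 358.769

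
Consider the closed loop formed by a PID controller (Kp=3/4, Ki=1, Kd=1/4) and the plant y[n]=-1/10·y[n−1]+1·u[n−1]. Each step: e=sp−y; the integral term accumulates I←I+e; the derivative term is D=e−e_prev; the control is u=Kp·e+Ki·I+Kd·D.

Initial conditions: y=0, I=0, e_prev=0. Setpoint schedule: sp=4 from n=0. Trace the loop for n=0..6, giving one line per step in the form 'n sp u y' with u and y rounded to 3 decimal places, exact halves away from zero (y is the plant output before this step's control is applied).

(exact arithmetic carried between steps; '≈' marks a value shown rounded to 6 d.p. or computed from one; I and e_prev carry over from the previous line; the table rounds u and y to 3 d.p., halves away from zero)
n=0: y=0, sp=4, e=sp−y=4; I=4, D=e−e_prev=4; u=3/4·4+1·4+1/4·4=8; next y=-1/10·0+1·8=8
n=1: y=8, sp=4, e=sp−y=-4; I=0, D=e−e_prev=-8; u=3/4·(-4)+1·0+1/4·(-8)=-5; next y=-1/10·8+1·(-5)=-5.8
n=2: y=-5.8, sp=4, e=sp−y=9.8; I=9.8, D=e−e_prev=13.8; u=3/4·9.8+1·9.8+1/4·13.8=20.6; next y=-1/10·(-5.8)+1·20.6=21.18
n=3: y=21.18, sp=4, e=sp−y=-17.18; I=-7.38, D=e−e_prev=-26.98; u=3/4·(-17.18)+1·(-7.38)+1/4·(-26.98)=-27.01; next y=-1/10·21.18+1·(-27.01)=-29.128
n=4: y=-29.128, sp=4, e=sp−y=33.128; I=25.748, D=e−e_prev=50.308; u=3/4·33.128+1·25.748+1/4·50.308=63.171; next y=-1/10·(-29.128)+1·63.171=66.0838
n=5: y=66.0838, sp=4, e=sp−y=-62.0838; I=-36.3358, D=e−e_prev=-95.2118; u=3/4·(-62.0838)+1·(-36.3358)+1/4·(-95.2118)=-106.7016; next y=-1/10·66.0838+1·(-106.7016)=-113.30998
n=6: y=-113.30998, sp=4, e=sp−y=117.30998; I=80.97418, D=e−e_prev=179.39378; u=3/4·117.30998+1·80.97418+1/4·179.39378=213.80511; next y=-1/10·(-113.30998)+1·213.80511=225.136108

0 4 8.000 0.000
1 4 -5.000 8.000
2 4 20.600 -5.800
3 4 -27.010 21.180
4 4 63.171 -29.128
5 4 -106.702 66.084
6 4 213.805 -113.310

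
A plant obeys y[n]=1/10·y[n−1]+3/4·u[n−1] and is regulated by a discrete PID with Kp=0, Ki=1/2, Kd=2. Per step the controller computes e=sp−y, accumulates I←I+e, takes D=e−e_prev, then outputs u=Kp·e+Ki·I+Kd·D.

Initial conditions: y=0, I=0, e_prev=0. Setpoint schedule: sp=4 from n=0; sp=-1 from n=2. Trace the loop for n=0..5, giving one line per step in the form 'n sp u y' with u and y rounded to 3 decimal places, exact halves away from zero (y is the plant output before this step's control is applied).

(exact arithmetic carried between steps; '≈' marks a value shown rounded to 6 d.p. or computed from one; I and e_prev carry over from the previous line; the table rounds u and y to 3 d.p., halves away from zero)
n=0: y=0, sp=4, e=sp−y=4; I=4, D=e−e_prev=4; u=0·4+1/2·4+2·4=10; next y=1/10·0+3/4·10=7.5
n=1: y=7.5, sp=4, e=sp−y=-3.5; I=0.5, D=e−e_prev=-7.5; u=0·(-3.5)+1/2·0.5+2·(-7.5)=-14.75; next y=1/10·7.5+3/4·(-14.75)=-10.3125
n=2: y=-10.3125, sp=-1, e=sp−y=9.3125; I=9.8125, D=e−e_prev=12.8125; u=0·9.3125+1/2·9.8125+2·12.8125=30.53125; next y=1/10·(-10.3125)+3/4·30.53125≈21.867188
n=3: y≈21.867188, sp=-1, e=sp−y≈-22.867188; I≈-13.054688, D=e−e_prev≈-32.179688; u=0·(-22.867188)+1/2·(-13.054688)+2·(-32.179688)≈-70.886719; next y=1/10·21.867188+3/4·(-70.886719)≈-50.978320
n=4: y≈-50.978320, sp=-1, e=sp−y≈49.978320; I≈36.923633, D=e−e_prev≈72.845508; u=0·49.978320+1/2·36.923633+2·72.845508≈164.152832; next y=1/10·(-50.978320)+3/4·164.152832≈118.016792
n=5: y≈118.016792, sp=-1, e=sp−y≈-119.016792; I≈-82.093159, D=e−e_prev≈-168.995112; u=0·(-119.016792)+1/2·(-82.093159)+2·(-168.995112)≈-379.036804; next y=1/10·118.016792+3/4·(-379.036804)≈-272.475924

0 4 10.000 0.000
1 4 -14.750 7.500
2 -1 30.531 -10.313
3 -1 -70.887 21.867
4 -1 164.153 -50.978
5 -1 -379.037 118.017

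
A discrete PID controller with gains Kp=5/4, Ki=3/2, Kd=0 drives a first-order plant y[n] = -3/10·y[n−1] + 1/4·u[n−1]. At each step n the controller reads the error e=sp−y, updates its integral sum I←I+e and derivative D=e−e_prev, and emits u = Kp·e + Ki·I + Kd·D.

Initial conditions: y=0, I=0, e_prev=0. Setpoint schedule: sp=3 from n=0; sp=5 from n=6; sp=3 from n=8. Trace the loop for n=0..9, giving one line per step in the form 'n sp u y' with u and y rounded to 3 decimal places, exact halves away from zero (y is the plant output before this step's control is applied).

0 3 8.250 0.000
1 3 7.078 2.063
2 3 10.992 1.151
3 3 10.323 2.403
4 3 12.711 1.860
5 3 12.332 2.620
6 5 19.290 2.297
7 5 18.294 4.133
8 3 16.294 3.334
9 3 16.509 3.073

(exact arithmetic carried between steps; '≈' marks a value shown rounded to 6 d.p. or computed from one; I and e_prev carry over from the previous line; the table rounds u and y to 3 d.p., halves away from zero)
n=0: y=0, sp=3, e=sp−y=3; I=3, D=e−e_prev=3; u=5/4·3+3/2·3+0·3=8.25; next y=-3/10·0+1/4·8.25=2.0625
n=1: y=2.0625, sp=3, e=sp−y=0.9375; I=3.9375, D=e−e_prev=-2.0625; u=5/4·0.9375+3/2·3.9375+0·(-2.0625)=7.078125; next y=-3/10·2.0625+1/4·7.078125≈1.150781
n=2: y≈1.150781, sp=3, e=sp−y≈1.849219; I≈5.786719, D=e−e_prev≈0.911719; u=5/4·1.849219+3/2·5.786719+0·0.911719≈10.991602; next y=-3/10·1.150781+1/4·10.991602≈2.402666
n=3: y≈2.402666, sp=3, e=sp−y≈0.597334; I≈6.384053, D=e−e_prev≈-1.251885; u=5/4·0.597334+3/2·6.384053+0·(-1.251885)≈10.322747; next y=-3/10·2.402666+1/4·10.322747≈1.859887
n=4: y≈1.859887, sp=3, e=sp−y≈1.140113; I≈7.524166, D=e−e_prev≈0.542779; u=5/4·1.140113+3/2·7.524166+0·0.542779≈12.711390; next y=-3/10·1.859887+1/4·12.711390≈2.619882
n=5: y≈2.619882, sp=3, e=sp−y≈0.380118; I≈7.904284, D=e−e_prev≈-0.759995; u=5/4·0.380118+3/2·7.904284+0·(-0.759995)≈12.331575; next y=-3/10·2.619882+1/4·12.331575≈2.296929
n=6: y≈2.296929, sp=5, e=sp−y≈2.703071; I≈10.607355, D=e−e_prev≈2.322952; u=5/4·2.703071+3/2·10.607355+0·2.322952≈19.289871; next y=-3/10·2.296929+1/4·19.289871≈4.133389
n=7: y≈4.133389, sp=5, e=sp−y≈0.866611; I≈11.473966, D=e−e_prev≈-1.836460; u=5/4·0.866611+3/2·11.473966+0·(-1.836460)≈18.294213; next y=-3/10·4.133389+1/4·18.294213≈3.333537
n=8: y≈3.333537, sp=3, e=sp−y≈-0.333537; I≈11.140430, D=e−e_prev≈-1.200147; u=5/4·(-0.333537)+3/2·11.140430+0·(-1.200147)≈16.293724; next y=-3/10·3.333537+1/4·16.293724≈3.073370
n=9: y≈3.073370, sp=3, e=sp−y≈-0.073370; I≈11.067060, D=e−e_prev≈0.260167; u=5/4·(-0.073370)+3/2·11.067060+0·0.260167≈16.508877; next y=-3/10·3.073370+1/4·16.508877≈3.205208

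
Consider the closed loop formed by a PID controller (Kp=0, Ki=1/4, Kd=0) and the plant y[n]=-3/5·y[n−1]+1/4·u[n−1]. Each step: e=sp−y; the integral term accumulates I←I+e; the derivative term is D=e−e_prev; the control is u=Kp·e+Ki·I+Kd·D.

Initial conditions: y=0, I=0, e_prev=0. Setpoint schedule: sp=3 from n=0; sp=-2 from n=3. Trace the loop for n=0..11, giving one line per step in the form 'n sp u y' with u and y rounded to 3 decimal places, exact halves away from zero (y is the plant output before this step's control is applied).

0 3 0.750 0.000
1 3 1.453 0.188
2 3 2.140 0.251
3 -2 1.544 0.385
4 -2 1.005 0.155
5 -2 0.466 0.158
6 -2 -0.039 0.022
7 -2 -0.534 -0.023
8 -2 -1.004 -0.120
9 -2 -1.459 -0.179
10 -2 -1.895 -0.257
11 -2 -2.315 -0.319

(exact arithmetic carried between steps; '≈' marks a value shown rounded to 6 d.p. or computed from one; I and e_prev carry over from the previous line; the table rounds u and y to 3 d.p., halves away from zero)
n=0: y=0, sp=3, e=sp−y=3; I=3, D=e−e_prev=3; u=0·3+1/4·3+0·3=0.75; next y=-3/5·0+1/4·0.75=0.1875
n=1: y=0.1875, sp=3, e=sp−y=2.8125; I=5.8125, D=e−e_prev=-0.1875; u=0·2.8125+1/4·5.8125+0·(-0.1875)=1.453125; next y=-3/5·0.1875+1/4·1.453125≈0.250781
n=2: y≈0.250781, sp=3, e=sp−y≈2.749219; I≈8.561719, D=e−e_prev≈-0.063281; u=0·2.749219+1/4·8.561719+0·(-0.063281)≈2.140430; next y=-3/5·0.250781+1/4·2.140430≈0.384639
n=3: y≈0.384639, sp=-2, e=sp−y≈-2.384639; I≈6.177080, D=e−e_prev≈-5.133857; u=0·(-2.384639)+1/4·6.177080+0·(-5.133857)≈1.544270; next y=-3/5·0.384639+1/4·1.544270≈0.155284
n=4: y≈0.155284, sp=-2, e=sp−y≈-2.155284; I≈4.021796, D=e−e_prev≈0.229354; u=0·(-2.155284)+1/4·4.021796+0·0.229354≈1.005449; next y=-3/5·0.155284+1/4·1.005449≈0.158192
n=5: y≈0.158192, sp=-2, e=sp−y≈-2.158192; I≈1.863604, D=e−e_prev≈-0.002907; u=0·(-2.158192)+1/4·1.863604+0·(-0.002907)≈0.465901; next y=-3/5·0.158192+1/4·0.465901≈0.021560
n=6: y≈0.021560, sp=-2, e=sp−y≈-2.021560; I≈-0.157956, D=e−e_prev≈0.136631; u=0·(-2.021560)+1/4·(-0.157956)+0·0.136631≈-0.039489; next y=-3/5·0.021560+1/4·(-0.039489)≈-0.022808
n=7: y≈-0.022808, sp=-2, e=sp−y≈-1.977192; I≈-2.135148, D=e−e_prev≈0.044369; u=0·(-1.977192)+1/4·(-2.135148)+0·0.044369≈-0.533787; next y=-3/5·(-0.022808)+1/4·(-0.533787)≈-0.119762
n=8: y≈-0.119762, sp=-2, e=sp−y≈-1.880238; I≈-4.015386, D=e−e_prev≈0.096953; u=0·(-1.880238)+1/4·(-4.015386)+0·0.096953≈-1.003847; next y=-3/5·(-0.119762)+1/4·(-1.003847)≈-0.179105
n=9: y≈-0.179105, sp=-2, e=sp−y≈-1.820895; I≈-5.836281, D=e−e_prev≈0.059343; u=0·(-1.820895)+1/4·(-5.836281)+0·0.059343≈-1.459070; next y=-3/5·(-0.179105)+1/4·(-1.459070)≈-0.257305
n=10: y≈-0.257305, sp=-2, e=sp−y≈-1.742695; I≈-7.578977, D=e−e_prev≈0.078200; u=0·(-1.742695)+1/4·(-7.578977)+0·0.078200≈-1.894744; next y=-3/5·(-0.257305)+1/4·(-1.894744)≈-0.319303
n=11: y≈-0.319303, sp=-2, e=sp−y≈-1.680697; I≈-9.259673, D=e−e_prev≈0.061998; u=0·(-1.680697)+1/4·(-9.259673)+0·0.061998≈-2.314918; next y=-3/5·(-0.319303)+1/4·(-2.314918)≈-0.387148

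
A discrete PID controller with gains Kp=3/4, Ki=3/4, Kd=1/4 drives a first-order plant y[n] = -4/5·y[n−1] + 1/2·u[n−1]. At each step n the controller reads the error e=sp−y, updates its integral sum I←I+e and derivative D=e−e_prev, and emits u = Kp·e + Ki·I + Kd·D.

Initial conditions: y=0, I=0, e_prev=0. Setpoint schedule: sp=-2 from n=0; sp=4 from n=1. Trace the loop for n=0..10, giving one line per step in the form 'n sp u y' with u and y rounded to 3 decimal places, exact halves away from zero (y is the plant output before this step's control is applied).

0 -2 -3.500 0.000
1 4 9.063 -1.750
2 4 -2.005 5.931
3 4 18.905 -5.747
4 4 -11.350 14.050
5 4 40.251 -16.915
6 4 -40.307 33.658
7 4 91.384 -47.080
8 4 -118.752 83.356
9 4 220.818 -126.061
10 4 -324.297 211.257

(exact arithmetic carried between steps; '≈' marks a value shown rounded to 6 d.p. or computed from one; I and e_prev carry over from the previous line; the table rounds u and y to 3 d.p., halves away from zero)
n=0: y=0, sp=-2, e=sp−y=-2; I=-2, D=e−e_prev=-2; u=3/4·(-2)+3/4·(-2)+1/4·(-2)=-3.5; next y=-4/5·0+1/2·(-3.5)=-1.75
n=1: y=-1.75, sp=4, e=sp−y=5.75; I=3.75, D=e−e_prev=7.75; u=3/4·5.75+3/4·3.75+1/4·7.75=9.0625; next y=-4/5·(-1.75)+1/2·9.0625=5.93125
n=2: y=5.93125, sp=4, e=sp−y=-1.93125; I=1.81875, D=e−e_prev=-7.68125; u=3/4·(-1.93125)+3/4·1.81875+1/4·(-7.68125)≈-2.004688; next y=-4/5·5.93125+1/2·(-2.004688)≈-5.747344
n=3: y≈-5.747344, sp=4, e=sp−y≈9.747344; I≈11.566094, D=e−e_prev≈11.678594; u=3/4·9.747344+3/4·11.566094+1/4·11.678594≈18.904727; next y=-4/5·(-5.747344)+1/2·18.904727≈14.050238
n=4: y≈14.050238, sp=4, e=sp−y≈-10.050238; I≈1.515855, D=e−e_prev≈-19.797582; u=3/4·(-10.050238)+3/4·1.515855+1/4·(-19.797582)≈-11.350183; next y=-4/5·14.050238+1/2·(-11.350183)≈-16.915282
n=5: y≈-16.915282, sp=4, e=sp−y≈20.915282; I≈22.431137, D=e−e_prev≈30.965520; u=3/4·20.915282+3/4·22.431137+1/4·30.965520≈40.251195; next y=-4/5·(-16.915282)+1/2·40.251195≈33.657823
n=6: y≈33.657823, sp=4, e=sp−y≈-29.657823; I≈-7.226685, D=e−e_prev≈-50.573105; u=3/4·(-29.657823)+3/4·(-7.226685)+1/4·(-50.573105)≈-40.306657; next y=-4/5·33.657823+1/2·(-40.306657)≈-47.079587
n=7: y≈-47.079587, sp=4, e=sp−y≈51.079587; I≈43.852902, D=e−e_prev≈80.737410; u=3/4·51.079587+3/4·43.852902+1/4·80.737410≈91.383719; next y=-4/5·(-47.079587)+1/2·91.383719≈83.355529
n=8: y≈83.355529, sp=4, e=sp−y≈-79.355529; I≈-35.502627, D=e−e_prev≈-130.435116; u=3/4·(-79.355529)+3/4·(-35.502627)+1/4·(-130.435116)≈-118.752396; next y=-4/5·83.355529+1/2·(-118.752396)≈-126.060621
n=9: y≈-126.060621, sp=4, e=sp−y≈130.060621; I≈94.557994, D=e−e_prev≈209.416150; u=3/4·130.060621+3/4·94.557994+1/4·209.416150≈220.817999; next y=-4/5·(-126.060621)+1/2·220.817999≈211.257497
n=10: y≈211.257497, sp=4, e=sp−y≈-207.257497; I≈-112.699503, D=e−e_prev≈-337.318118; u=3/4·(-207.257497)+3/4·(-112.699503)+1/4·(-337.318118)≈-324.297279; next y=-4/5·211.257497+1/2·(-324.297279)≈-331.154637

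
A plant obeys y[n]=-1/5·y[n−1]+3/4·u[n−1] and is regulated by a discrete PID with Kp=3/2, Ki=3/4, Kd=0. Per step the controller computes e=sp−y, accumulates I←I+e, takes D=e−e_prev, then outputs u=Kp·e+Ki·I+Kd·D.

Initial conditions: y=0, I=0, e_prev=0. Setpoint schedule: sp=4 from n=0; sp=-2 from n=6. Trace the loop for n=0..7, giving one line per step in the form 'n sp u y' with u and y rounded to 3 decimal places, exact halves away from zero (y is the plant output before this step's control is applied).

(exact arithmetic carried between steps; '≈' marks a value shown rounded to 6 d.p. or computed from one; I and e_prev carry over from the previous line; the table rounds u and y to 3 d.p., halves away from zero)
n=0: y=0, sp=4, e=sp−y=4; I=4, D=e−e_prev=4; u=3/2·4+3/4·4+0·4=9; next y=-1/5·0+3/4·9=6.75
n=1: y=6.75, sp=4, e=sp−y=-2.75; I=1.25, D=e−e_prev=-6.75; u=3/2·(-2.75)+3/4·1.25+0·(-6.75)=-3.1875; next y=-1/5·6.75+3/4·(-3.1875)=-3.740625
n=2: y=-3.740625, sp=4, e=sp−y=7.740625; I=8.990625, D=e−e_prev=10.490625; u=3/2·7.740625+3/4·8.990625+0·10.490625≈18.353906; next y=-1/5·(-3.740625)+3/4·18.353906≈14.513555
n=3: y≈14.513555, sp=4, e=sp−y≈-10.513555; I≈-1.522930, D=e−e_prev≈-18.254180; u=3/2·(-10.513555)+3/4·(-1.522930)+0·(-18.254180)≈-16.912529; next y=-1/5·14.513555+3/4·(-16.912529)≈-15.587108
n=4: y≈-15.587108, sp=4, e=sp−y≈19.587108; I≈18.064178, D=e−e_prev≈30.100663; u=3/2·19.587108+3/4·18.064178+0·30.100663≈42.928796; next y=-1/5·(-15.587108)+3/4·42.928796≈35.314018
n=5: y≈35.314018, sp=4, e=sp−y≈-31.314018; I≈-13.249840, D=e−e_prev≈-50.901126; u=3/2·(-31.314018)+3/4·(-13.249840)+0·(-50.901126)≈-56.908407; next y=-1/5·35.314018+3/4·(-56.908407)≈-49.744109
n=6: y≈-49.744109, sp=-2, e=sp−y≈47.744109; I≈34.494269, D=e−e_prev≈79.058127; u=3/2·47.744109+3/4·34.494269+0·79.058127≈97.486866; next y=-1/5·(-49.744109)+3/4·97.486866≈83.063971
n=7: y≈83.063971, sp=-2, e=sp−y≈-85.063971; I≈-50.569702, D=e−e_prev≈-132.808080; u=3/2·(-85.063971)+3/4·(-50.569702)+0·(-132.808080)≈-165.523233; next y=-1/5·83.063971+3/4·(-165.523233)≈-140.755219

0 4 9.000 0.000
1 4 -3.188 6.750
2 4 18.354 -3.741
3 4 -16.913 14.514
4 4 42.929 -15.587
5 4 -56.908 35.314
6 -2 97.487 -49.744
7 -2 -165.523 83.064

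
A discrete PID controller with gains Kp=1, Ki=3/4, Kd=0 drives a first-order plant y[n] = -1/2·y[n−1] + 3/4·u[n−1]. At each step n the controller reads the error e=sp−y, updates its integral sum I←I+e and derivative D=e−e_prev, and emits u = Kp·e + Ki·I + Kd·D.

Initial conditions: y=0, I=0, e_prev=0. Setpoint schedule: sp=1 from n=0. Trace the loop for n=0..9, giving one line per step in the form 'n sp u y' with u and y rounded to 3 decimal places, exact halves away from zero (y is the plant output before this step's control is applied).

(exact arithmetic carried between steps; '≈' marks a value shown rounded to 6 d.p. or computed from one; I and e_prev carry over from the previous line; the table rounds u and y to 3 d.p., halves away from zero)
n=0: y=0, sp=1, e=sp−y=1; I=1, D=e−e_prev=1; u=1·1+3/4·1+0·1=1.75; next y=-1/2·0+3/4·1.75=1.3125
n=1: y=1.3125, sp=1, e=sp−y=-0.3125; I=0.6875, D=e−e_prev=-1.3125; u=1·(-0.3125)+3/4·0.6875+0·(-1.3125)=0.203125; next y=-1/2·1.3125+3/4·0.203125≈-0.503906
n=2: y≈-0.503906, sp=1, e=sp−y≈1.503906; I≈2.191406, D=e−e_prev≈1.816406; u=1·1.503906+3/4·2.191406+0·1.816406≈3.147461; next y=-1/2·(-0.503906)+3/4·3.147461≈2.612549
n=3: y≈2.612549, sp=1, e=sp−y≈-1.612549; I≈0.578857, D=e−e_prev≈-3.116455; u=1·(-1.612549)+3/4·0.578857+0·(-3.116455)≈-1.178406; next y=-1/2·2.612549+3/4·(-1.178406)≈-2.190079
n=4: y≈-2.190079, sp=1, e=sp−y≈3.190079; I≈3.768936, D=e−e_prev≈4.802628; u=1·3.190079+3/4·3.768936+0·4.802628≈6.016781; next y=-1/2·(-2.190079)+3/4·6.016781≈5.607625
n=5: y≈5.607625, sp=1, e=sp−y≈-4.607625; I≈-0.838689, D=e−e_prev≈-7.797704; u=1·(-4.607625)+3/4·(-0.838689)+0·(-7.797704)≈-5.236642; next y=-1/2·5.607625+3/4·(-5.236642)≈-6.731294
n=6: y≈-6.731294, sp=1, e=sp−y≈7.731294; I≈6.892605, D=e−e_prev≈12.338919; u=1·7.731294+3/4·6.892605+0·12.338919≈12.900747; next y=-1/2·(-6.731294)+3/4·12.900747≈13.041207
n=7: y≈13.041207, sp=1, e=sp−y≈-12.041207; I≈-5.148603, D=e−e_prev≈-19.772501; u=1·(-12.041207)+3/4·(-5.148603)+0·(-19.772501)≈-15.902659; next y=-1/2·13.041207+3/4·(-15.902659)≈-18.447598
n=8: y≈-18.447598, sp=1, e=sp−y≈19.447598; I≈14.298996, D=e−e_prev≈31.488806; u=1·19.447598+3/4·14.298996+0·31.488806≈30.171845; next y=-1/2·(-18.447598)+3/4·30.171845≈31.852683
n=9: y≈31.852683, sp=1, e=sp−y≈-30.852683; I≈-16.553687, D=e−e_prev≈-50.300281; u=1·(-30.852683)+3/4·(-16.553687)+0·(-50.300281)≈-43.267948; next y=-1/2·31.852683+3/4·(-43.267948)≈-48.377303

0 1 1.750 0.000
1 1 0.203 1.313
2 1 3.147 -0.504
3 1 -1.178 2.613
4 1 6.017 -2.190
5 1 -5.237 5.608
6 1 12.901 -6.731
7 1 -15.903 13.041
8 1 30.172 -18.448
9 1 -43.268 31.853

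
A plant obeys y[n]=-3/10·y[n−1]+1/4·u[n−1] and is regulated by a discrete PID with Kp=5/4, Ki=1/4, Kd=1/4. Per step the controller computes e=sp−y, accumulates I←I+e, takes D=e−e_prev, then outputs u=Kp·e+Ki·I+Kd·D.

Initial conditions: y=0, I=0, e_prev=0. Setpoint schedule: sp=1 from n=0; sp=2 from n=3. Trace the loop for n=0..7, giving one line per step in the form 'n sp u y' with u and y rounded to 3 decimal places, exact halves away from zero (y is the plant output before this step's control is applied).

(exact arithmetic carried between steps; '≈' marks a value shown rounded to 6 d.p. or computed from one; I and e_prev carry over from the previous line; the table rounds u and y to 3 d.p., halves away from zero)
n=0: y=0, sp=1, e=sp−y=1; I=1, D=e−e_prev=1; u=5/4·1+1/4·1+1/4·1=1.75; next y=-3/10·0+1/4·1.75=0.4375
n=1: y=0.4375, sp=1, e=sp−y=0.5625; I=1.5625, D=e−e_prev=-0.4375; u=5/4·0.5625+1/4·1.5625+1/4·(-0.4375)=0.984375; next y=-3/10·0.4375+1/4·0.984375≈0.114844
n=2: y≈0.114844, sp=1, e=sp−y≈0.885156; I≈2.447656, D=e−e_prev≈0.322656; u=5/4·0.885156+1/4·2.447656+1/4·0.322656≈1.799023; next y=-3/10·0.114844+1/4·1.799023≈0.415303
n=3: y≈0.415303, sp=2, e=sp−y≈1.584697; I≈4.032354, D=e−e_prev≈0.699541; u=5/4·1.584697+1/4·4.032354+1/4·0.699541≈3.163845; next y=-3/10·0.415303+1/4·3.163845≈0.666370
n=4: y≈0.666370, sp=2, e=sp−y≈1.333630; I≈5.365983, D=e−e_prev≈-0.251068; u=5/4·1.333630+1/4·5.365983+1/4·(-0.251068)≈2.945766; next y=-3/10·0.666370+1/4·2.945766≈0.536530
n=5: y≈0.536530, sp=2, e=sp−y≈1.463470; I≈6.829453, D=e−e_prev≈0.129840; u=5/4·1.463470+1/4·6.829453+1/4·0.129840≈3.569160; next y=-3/10·0.536530+1/4·3.569160≈0.731331
n=6: y≈0.731331, sp=2, e=sp−y≈1.268669; I≈8.098122, D=e−e_prev≈-0.194801; u=5/4·1.268669+1/4·8.098122+1/4·(-0.194801)≈3.561666; next y=-3/10·0.731331+1/4·3.561666≈0.671017
n=7: y≈0.671017, sp=2, e=sp−y≈1.328983; I≈9.427104, D=e−e_prev≈0.060314; u=5/4·1.328983+1/4·9.427104+1/4·0.060314≈4.033083; next y=-3/10·0.671017+1/4·4.033083≈0.806966

0 1 1.750 0.000
1 1 0.984 0.438
2 1 1.799 0.115
3 2 3.164 0.415
4 2 2.946 0.666
5 2 3.569 0.537
6 2 3.562 0.731
7 2 4.033 0.671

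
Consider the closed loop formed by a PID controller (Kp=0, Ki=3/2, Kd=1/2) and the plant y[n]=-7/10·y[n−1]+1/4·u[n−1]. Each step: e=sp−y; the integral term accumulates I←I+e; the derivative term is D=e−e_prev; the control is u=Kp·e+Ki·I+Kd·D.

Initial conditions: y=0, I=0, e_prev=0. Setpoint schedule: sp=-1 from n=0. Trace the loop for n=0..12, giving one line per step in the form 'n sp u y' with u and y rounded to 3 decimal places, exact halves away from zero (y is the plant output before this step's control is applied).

0 -1 -2.000 0.000
1 -1 -2.000 -0.500
2 -1 -3.700 -0.150
3 -1 -3.460 -0.820
4 -1 -5.123 -0.291
5 -1 -4.350 -1.077
6 -1 -6.114 -0.334
7 -1 -4.819 -1.295
8 -1 -6.851 -0.298
9 -1 -4.994 -1.504
10 -1 -7.457 -0.196
11 -1 -4.946 -1.727
12 -1 -8.021 -0.027

(exact arithmetic carried between steps; '≈' marks a value shown rounded to 6 d.p. or computed from one; I and e_prev carry over from the previous line; the table rounds u and y to 3 d.p., halves away from zero)
n=0: y=0, sp=-1, e=sp−y=-1; I=-1, D=e−e_prev=-1; u=0·(-1)+3/2·(-1)+1/2·(-1)=-2; next y=-7/10·0+1/4·(-2)=-0.5
n=1: y=-0.5, sp=-1, e=sp−y=-0.5; I=-1.5, D=e−e_prev=0.5; u=0·(-0.5)+3/2·(-1.5)+1/2·0.5=-2; next y=-7/10·(-0.5)+1/4·(-2)=-0.15
n=2: y=-0.15, sp=-1, e=sp−y=-0.85; I=-2.35, D=e−e_prev=-0.35; u=0·(-0.85)+3/2·(-2.35)+1/2·(-0.35)=-3.7; next y=-7/10·(-0.15)+1/4·(-3.7)=-0.82
n=3: y=-0.82, sp=-1, e=sp−y=-0.18; I=-2.53, D=e−e_prev=0.67; u=0·(-0.18)+3/2·(-2.53)+1/2·0.67=-3.46; next y=-7/10·(-0.82)+1/4·(-3.46)=-0.291
n=4: y=-0.291, sp=-1, e=sp−y=-0.709; I=-3.239, D=e−e_prev=-0.529; u=0·(-0.709)+3/2·(-3.239)+1/2·(-0.529)=-5.123; next y=-7/10·(-0.291)+1/4·(-5.123)=-1.07705
n=5: y=-1.07705, sp=-1, e=sp−y=0.07705; I=-3.16195, D=e−e_prev=0.78605; u=0·0.07705+3/2·(-3.16195)+1/2·0.78605=-4.3499; next y=-7/10·(-1.07705)+1/4·(-4.3499)=-0.33354
n=6: y=-0.33354, sp=-1, e=sp−y=-0.66646; I=-3.82841, D=e−e_prev=-0.74351; u=0·(-0.66646)+3/2·(-3.82841)+1/2·(-0.74351)=-6.11437; next y=-7/10·(-0.33354)+1/4·(-6.11437)≈-1.295115
n=7: y≈-1.295115, sp=-1, e=sp−y≈0.295115; I≈-3.533296, D=e−e_prev≈0.961575; u=0·0.295115+3/2·(-3.533296)+1/2·0.961575≈-4.819156; next y=-7/10·(-1.295115)+1/4·(-4.819156)≈-0.298209
n=8: y≈-0.298209, sp=-1, e=sp−y≈-0.701791; I≈-4.235087, D=e−e_prev≈-0.996906; u=0·(-0.701791)+3/2·(-4.235087)+1/2·(-0.996906)≈-6.851083; next y=-7/10·(-0.298209)+1/4·(-6.851083)≈-1.504025
n=9: y≈-1.504025, sp=-1, e=sp−y≈0.504025; I≈-3.731062, D=e−e_prev≈1.205816; u=0·0.504025+3/2·(-3.731062)+1/2·1.205816≈-4.993685; next y=-7/10·(-1.504025)+1/4·(-4.993685)≈-0.195604
n=10: y≈-0.195604, sp=-1, e=sp−y≈-0.804396; I≈-4.535458, D=e−e_prev≈-1.308420; u=0·(-0.804396)+3/2·(-4.535458)+1/2·(-1.308420)≈-7.457397; next y=-7/10·(-0.195604)+1/4·(-7.457397)≈-1.727426
n=11: y≈-1.727426, sp=-1, e=sp−y≈0.727426; I≈-3.808032, D=e−e_prev≈1.531822; u=0·0.727426+3/2·(-3.808032)+1/2·1.531822≈-4.946136; next y=-7/10·(-1.727426)+1/4·(-4.946136)≈-0.027336
n=12: y≈-0.027336, sp=-1, e=sp−y≈-0.972664; I≈-4.780696, D=e−e_prev≈-1.700091; u=0·(-0.972664)+3/2·(-4.780696)+1/2·(-1.700091)≈-8.021089; next y=-7/10·(-0.027336)+1/4·(-8.021089)≈-1.986137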